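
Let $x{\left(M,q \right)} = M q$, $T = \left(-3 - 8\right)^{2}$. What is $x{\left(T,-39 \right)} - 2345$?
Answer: $-7064$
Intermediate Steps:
$T = 121$ ($T = \left(-3 - 8\right)^{2} = \left(-11\right)^{2} = 121$)
$x{\left(T,-39 \right)} - 2345 = 121 \left(-39\right) - 2345 = -4719 - 2345 = -7064$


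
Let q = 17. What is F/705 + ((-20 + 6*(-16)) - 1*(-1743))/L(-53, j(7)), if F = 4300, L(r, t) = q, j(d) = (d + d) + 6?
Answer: 244027/2397 ≈ 101.81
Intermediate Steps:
j(d) = 6 + 2*d (j(d) = 2*d + 6 = 6 + 2*d)
L(r, t) = 17
F/705 + ((-20 + 6*(-16)) - 1*(-1743))/L(-53, j(7)) = 4300/705 + ((-20 + 6*(-16)) - 1*(-1743))/17 = 4300*(1/705) + ((-20 - 96) + 1743)*(1/17) = 860/141 + (-116 + 1743)*(1/17) = 860/141 + 1627*(1/17) = 860/141 + 1627/17 = 244027/2397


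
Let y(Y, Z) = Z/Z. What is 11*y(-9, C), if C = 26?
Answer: 11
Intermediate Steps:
y(Y, Z) = 1
11*y(-9, C) = 11*1 = 11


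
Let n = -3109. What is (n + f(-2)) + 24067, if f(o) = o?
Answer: 20956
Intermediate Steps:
(n + f(-2)) + 24067 = (-3109 - 2) + 24067 = -3111 + 24067 = 20956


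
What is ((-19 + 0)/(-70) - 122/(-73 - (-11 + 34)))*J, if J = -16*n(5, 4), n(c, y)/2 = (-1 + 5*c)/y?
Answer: -10364/35 ≈ -296.11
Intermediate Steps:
n(c, y) = 2*(-1 + 5*c)/y (n(c, y) = 2*((-1 + 5*c)/y) = 2*(-1 + 5*c)/y)
J = -192 (J = -32*(-1 + 5*5)/4 = -32*(-1 + 25)/4 = -32*24/4 = -16*12 = -192)
((-19 + 0)/(-70) - 122/(-73 - (-11 + 34)))*J = ((-19 + 0)/(-70) - 122/(-73 - (-11 + 34)))*(-192) = (-19*(-1/70) - 122/(-73 - 1*23))*(-192) = (19/70 - 122/(-73 - 23))*(-192) = (19/70 - 122/(-96))*(-192) = (19/70 - 122*(-1/96))*(-192) = (19/70 + 61/48)*(-192) = (2591/1680)*(-192) = -10364/35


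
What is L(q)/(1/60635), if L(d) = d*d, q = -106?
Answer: 681294860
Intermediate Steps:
L(d) = d**2
L(q)/(1/60635) = (-106)**2/(1/60635) = 11236/(1/60635) = 11236*60635 = 681294860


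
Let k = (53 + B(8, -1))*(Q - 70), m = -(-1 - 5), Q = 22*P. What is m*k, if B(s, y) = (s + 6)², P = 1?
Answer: -71712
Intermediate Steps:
B(s, y) = (6 + s)²
Q = 22 (Q = 22*1 = 22)
m = 6 (m = -1*(-6) = 6)
k = -11952 (k = (53 + (6 + 8)²)*(22 - 70) = (53 + 14²)*(-48) = (53 + 196)*(-48) = 249*(-48) = -11952)
m*k = 6*(-11952) = -71712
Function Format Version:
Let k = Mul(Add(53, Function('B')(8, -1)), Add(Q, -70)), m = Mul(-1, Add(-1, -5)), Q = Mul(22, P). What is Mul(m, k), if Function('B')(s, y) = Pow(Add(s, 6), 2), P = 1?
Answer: -71712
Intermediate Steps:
Function('B')(s, y) = Pow(Add(6, s), 2)
Q = 22 (Q = Mul(22, 1) = 22)
m = 6 (m = Mul(-1, -6) = 6)
k = -11952 (k = Mul(Add(53, Pow(Add(6, 8), 2)), Add(22, -70)) = Mul(Add(53, Pow(14, 2)), -48) = Mul(Add(53, 196), -48) = Mul(249, -48) = -11952)
Mul(m, k) = Mul(6, -11952) = -71712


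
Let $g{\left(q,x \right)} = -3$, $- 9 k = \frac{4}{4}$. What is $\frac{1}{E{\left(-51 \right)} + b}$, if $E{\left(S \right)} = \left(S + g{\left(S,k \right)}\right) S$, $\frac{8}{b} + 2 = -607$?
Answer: $\frac{609}{1677178} \approx 0.00036311$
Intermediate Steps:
$k = - \frac{1}{9}$ ($k = - \frac{4 \cdot \frac{1}{4}}{9} = \left(- \frac{1}{9}\right) 1 = - \frac{1}{9} \approx -0.11111$)
$b = - \frac{8}{609}$ ($b = \frac{8}{-2 - 607} = \frac{8}{-609} = 8 \left(- \frac{1}{609}\right) = - \frac{8}{609} \approx -0.013136$)
$E{\left(S \right)} = S \left(-3 + S\right)$ ($E{\left(S \right)} = \left(S - 3\right) S = \left(-3 + S\right) S = S \left(-3 + S\right)$)
$\frac{1}{E{\left(-51 \right)} + b} = \frac{1}{- 51 \left(-3 - 51\right) - \frac{8}{609}} = \frac{1}{\left(-51\right) \left(-54\right) - \frac{8}{609}} = \frac{1}{2754 - \frac{8}{609}} = \frac{1}{\frac{1677178}{609}} = \frac{609}{1677178}$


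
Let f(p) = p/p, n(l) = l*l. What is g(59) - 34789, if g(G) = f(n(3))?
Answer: -34788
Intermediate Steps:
n(l) = l²
f(p) = 1
g(G) = 1
g(59) - 34789 = 1 - 34789 = -34788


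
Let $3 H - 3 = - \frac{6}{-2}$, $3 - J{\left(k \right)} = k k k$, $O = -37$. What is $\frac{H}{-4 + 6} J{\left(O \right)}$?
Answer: $50656$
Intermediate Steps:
$J{\left(k \right)} = 3 - k^{3}$ ($J{\left(k \right)} = 3 - k k k = 3 - k^{2} k = 3 - k^{3}$)
$H = 2$ ($H = 1 + \frac{\left(-6\right) \frac{1}{-2}}{3} = 1 + \frac{\left(-6\right) \left(- \frac{1}{2}\right)}{3} = 1 + \frac{1}{3} \cdot 3 = 1 + 1 = 2$)
$\frac{H}{-4 + 6} J{\left(O \right)} = \frac{2}{-4 + 6} \left(3 - \left(-37\right)^{3}\right) = \frac{2}{2} \left(3 - -50653\right) = 2 \cdot \frac{1}{2} \left(3 + 50653\right) = 1 \cdot 50656 = 50656$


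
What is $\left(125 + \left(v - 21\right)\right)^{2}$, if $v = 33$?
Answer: $18769$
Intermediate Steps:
$\left(125 + \left(v - 21\right)\right)^{2} = \left(125 + \left(33 - 21\right)\right)^{2} = \left(125 + 12\right)^{2} = 137^{2} = 18769$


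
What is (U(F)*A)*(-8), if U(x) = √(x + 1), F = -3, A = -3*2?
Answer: 48*I*√2 ≈ 67.882*I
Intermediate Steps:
A = -6
U(x) = √(1 + x)
(U(F)*A)*(-8) = (√(1 - 3)*(-6))*(-8) = (√(-2)*(-6))*(-8) = ((I*√2)*(-6))*(-8) = -6*I*√2*(-8) = 48*I*√2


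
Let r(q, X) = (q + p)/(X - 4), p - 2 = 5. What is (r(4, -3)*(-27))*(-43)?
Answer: -12771/7 ≈ -1824.4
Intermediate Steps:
p = 7 (p = 2 + 5 = 7)
r(q, X) = (7 + q)/(-4 + X) (r(q, X) = (q + 7)/(X - 4) = (7 + q)/(-4 + X))
(r(4, -3)*(-27))*(-43) = (((7 + 4)/(-4 - 3))*(-27))*(-43) = ((11/(-7))*(-27))*(-43) = (-⅐*11*(-27))*(-43) = -11/7*(-27)*(-43) = (297/7)*(-43) = -12771/7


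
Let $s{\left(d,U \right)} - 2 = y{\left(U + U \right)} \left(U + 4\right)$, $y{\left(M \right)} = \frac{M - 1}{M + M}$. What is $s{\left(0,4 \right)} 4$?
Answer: $22$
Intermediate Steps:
$y{\left(M \right)} = \frac{-1 + M}{2 M}$
$s{\left(d,U \right)} = 2 + \frac{\left(-1 + 2 U\right) \left(4 + U\right)}{4 U}$ ($s{\left(d,U \right)} = 2 + \frac{-1 + \left(U + U\right)}{2 \left(U + U\right)} \left(U + 4\right) = 2 + \frac{-1 + 2 U}{2 \cdot 2 U} \left(4 + U\right) = 2 + \frac{\frac{1}{2 U} \left(-1 + 2 U\right)}{2} \left(4 + U\right) = 2 + \frac{-1 + 2 U}{4 U} \left(4 + U\right) = 2 + \frac{\left(-1 + 2 U\right) \left(4 + U\right)}{4 U}$)
$s{\left(0,4 \right)} 4 = \left(\frac{15}{4} + \frac{1}{2} \cdot 4 - \frac{1}{4}\right) 4 = \left(\frac{15}{4} + 2 - \frac{1}{4}\right) 4 = \frac{11}{2} \cdot 4 = 22$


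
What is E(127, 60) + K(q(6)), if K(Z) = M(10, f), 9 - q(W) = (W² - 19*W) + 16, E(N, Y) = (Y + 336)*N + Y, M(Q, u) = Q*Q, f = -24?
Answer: 50452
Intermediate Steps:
M(Q, u) = Q²
E(N, Y) = Y + N*(336 + Y) (E(N, Y) = (336 + Y)*N + Y = N*(336 + Y) + Y = Y + N*(336 + Y))
q(W) = -7 - W² + 19*W (q(W) = 9 - ((W² - 19*W) + 16) = 9 - (16 + W² - 19*W) = 9 + (-16 - W² + 19*W) = -7 - W² + 19*W)
K(Z) = 100 (K(Z) = 10² = 100)
E(127, 60) + K(q(6)) = (60 + 336*127 + 127*60) + 100 = (60 + 42672 + 7620) + 100 = 50352 + 100 = 50452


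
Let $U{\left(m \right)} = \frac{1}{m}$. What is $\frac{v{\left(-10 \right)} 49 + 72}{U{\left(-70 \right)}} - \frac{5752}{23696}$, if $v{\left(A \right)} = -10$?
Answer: $\frac{86667401}{2962} \approx 29260.0$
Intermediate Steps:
$\frac{v{\left(-10 \right)} 49 + 72}{U{\left(-70 \right)}} - \frac{5752}{23696} = \frac{\left(-10\right) 49 + 72}{\frac{1}{-70}} - \frac{5752}{23696} = \frac{-490 + 72}{- \frac{1}{70}} - \frac{719}{2962} = \left(-418\right) \left(-70\right) - \frac{719}{2962} = 29260 - \frac{719}{2962} = \frac{86667401}{2962}$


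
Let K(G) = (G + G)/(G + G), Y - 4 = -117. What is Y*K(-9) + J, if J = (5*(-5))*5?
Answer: -238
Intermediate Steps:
Y = -113 (Y = 4 - 117 = -113)
K(G) = 1 (K(G) = (2*G)/((2*G)) = (2*G)*(1/(2*G)) = 1)
J = -125 (J = -25*5 = -125)
Y*K(-9) + J = -113*1 - 125 = -113 - 125 = -238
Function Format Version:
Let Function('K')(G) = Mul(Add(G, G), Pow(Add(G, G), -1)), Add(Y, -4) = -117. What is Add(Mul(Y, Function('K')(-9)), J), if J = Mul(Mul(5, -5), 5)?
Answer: -238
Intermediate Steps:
Y = -113 (Y = Add(4, -117) = -113)
Function('K')(G) = 1 (Function('K')(G) = Mul(Mul(2, G), Pow(Mul(2, G), -1)) = Mul(Mul(2, G), Mul(Rational(1, 2), Pow(G, -1))) = 1)
J = -125 (J = Mul(-25, 5) = -125)
Add(Mul(Y, Function('K')(-9)), J) = Add(Mul(-113, 1), -125) = Add(-113, -125) = -238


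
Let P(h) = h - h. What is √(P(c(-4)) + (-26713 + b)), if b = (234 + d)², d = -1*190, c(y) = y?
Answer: 3*I*√2753 ≈ 157.41*I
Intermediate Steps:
P(h) = 0
d = -190
b = 1936 (b = (234 - 190)² = 44² = 1936)
√(P(c(-4)) + (-26713 + b)) = √(0 + (-26713 + 1936)) = √(0 - 24777) = √(-24777) = 3*I*√2753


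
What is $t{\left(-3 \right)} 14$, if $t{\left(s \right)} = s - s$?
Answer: $0$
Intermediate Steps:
$t{\left(s \right)} = 0$
$t{\left(-3 \right)} 14 = 0 \cdot 14 = 0$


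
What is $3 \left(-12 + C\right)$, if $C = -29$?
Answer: $-123$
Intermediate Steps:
$3 \left(-12 + C\right) = 3 \left(-12 - 29\right) = 3 \left(-41\right) = -123$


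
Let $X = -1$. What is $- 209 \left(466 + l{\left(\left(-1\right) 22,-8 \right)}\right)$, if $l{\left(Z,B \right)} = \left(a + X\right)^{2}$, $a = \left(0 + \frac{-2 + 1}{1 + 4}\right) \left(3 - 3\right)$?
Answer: $-97603$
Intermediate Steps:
$a = 0$ ($a = \left(0 - \frac{1}{5}\right) 0 = \left(- \frac{1}{5}\right) 0 = 0$)
$l{\left(Z,B \right)} = 1$ ($l{\left(Z,B \right)} = \left(0 - 1\right)^{2} = \left(-1\right)^{2} = 1$)
$- 209 \left(466 + l{\left(\left(-1\right) 22,-8 \right)}\right) = - 209 \left(466 + 1\right) = \left(-209\right) 467 = -97603$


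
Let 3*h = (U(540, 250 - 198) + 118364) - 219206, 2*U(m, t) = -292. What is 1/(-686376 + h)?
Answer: -3/2160116 ≈ -1.3888e-6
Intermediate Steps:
U(m, t) = -146 (U(m, t) = (½)*(-292) = -146)
h = -100988/3 (h = ((-146 + 118364) - 219206)/3 = (118218 - 219206)/3 = (⅓)*(-100988) = -100988/3 ≈ -33663.)
1/(-686376 + h) = 1/(-686376 - 100988/3) = 1/(-2160116/3) = -3/2160116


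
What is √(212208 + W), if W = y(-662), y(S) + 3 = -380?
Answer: 5*√8473 ≈ 460.24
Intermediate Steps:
y(S) = -383 (y(S) = -3 - 380 = -383)
W = -383
√(212208 + W) = √(212208 - 383) = √211825 = 5*√8473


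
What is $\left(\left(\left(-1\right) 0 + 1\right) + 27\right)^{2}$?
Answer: $784$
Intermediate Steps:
$\left(\left(\left(-1\right) 0 + 1\right) + 27\right)^{2} = \left(\left(0 + 1\right) + 27\right)^{2} = \left(1 + 27\right)^{2} = 28^{2} = 784$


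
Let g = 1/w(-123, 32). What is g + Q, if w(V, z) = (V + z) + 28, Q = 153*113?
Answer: 1089206/63 ≈ 17289.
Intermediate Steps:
Q = 17289
w(V, z) = 28 + V + z
g = -1/63 (g = 1/(28 - 123 + 32) = 1/(-63) = -1/63 ≈ -0.015873)
g + Q = -1/63 + 17289 = 1089206/63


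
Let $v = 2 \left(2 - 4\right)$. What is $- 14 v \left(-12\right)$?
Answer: $-672$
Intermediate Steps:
$v = -4$ ($v = 2 \left(-2\right) = -4$)
$- 14 v \left(-12\right) = \left(-14\right) \left(-4\right) \left(-12\right) = 56 \left(-12\right) = -672$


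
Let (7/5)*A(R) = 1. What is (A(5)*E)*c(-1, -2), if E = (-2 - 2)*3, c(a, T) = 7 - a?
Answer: -480/7 ≈ -68.571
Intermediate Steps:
E = -12 (E = -4*3 = -12)
A(R) = 5/7 (A(R) = (5/7)*1 = 5/7)
(A(5)*E)*c(-1, -2) = ((5/7)*(-12))*(7 - 1*(-1)) = -60*(7 + 1)/7 = -60/7*8 = -480/7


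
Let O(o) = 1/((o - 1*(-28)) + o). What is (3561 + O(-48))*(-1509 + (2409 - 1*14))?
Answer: 107271121/34 ≈ 3.1550e+6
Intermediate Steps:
O(o) = 1/(28 + 2*o) (O(o) = 1/((o + 28) + o) = 1/((28 + o) + o) = 1/(28 + 2*o))
(3561 + O(-48))*(-1509 + (2409 - 1*14)) = (3561 + 1/(2*(14 - 48)))*(-1509 + (2409 - 1*14)) = (3561 + (1/2)/(-34))*(-1509 + (2409 - 14)) = (3561 + (1/2)*(-1/34))*(-1509 + 2395) = (3561 - 1/68)*886 = (242147/68)*886 = 107271121/34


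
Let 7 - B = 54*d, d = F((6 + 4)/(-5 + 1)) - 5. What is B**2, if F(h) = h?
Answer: 169744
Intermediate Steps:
d = -15/2 (d = (6 + 4)/(-5 + 1) - 5 = 10/(-4) - 5 = 10*(-1/4) - 5 = -5/2 - 5 = -15/2 ≈ -7.5000)
B = 412 (B = 7 - 54*(-15)/2 = 7 - 1*(-405) = 7 + 405 = 412)
B**2 = 412**2 = 169744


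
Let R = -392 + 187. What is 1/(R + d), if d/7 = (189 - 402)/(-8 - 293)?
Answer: -43/8602 ≈ -0.0049988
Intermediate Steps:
d = 213/43 (d = 7*((189 - 402)/(-8 - 293)) = 7*(-213/(-301)) = 7*(-213*(-1/301)) = 7*(213/301) = 213/43 ≈ 4.9535)
R = -205
1/(R + d) = 1/(-205 + 213/43) = 1/(-8602/43) = -43/8602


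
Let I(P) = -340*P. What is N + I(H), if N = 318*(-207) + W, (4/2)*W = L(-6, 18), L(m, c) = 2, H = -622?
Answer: 145655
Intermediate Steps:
W = 1 (W = (1/2)*2 = 1)
N = -65825 (N = 318*(-207) + 1 = -65826 + 1 = -65825)
N + I(H) = -65825 - 340*(-622) = -65825 + 211480 = 145655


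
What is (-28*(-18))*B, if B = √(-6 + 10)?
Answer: 1008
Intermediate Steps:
B = 2 (B = √4 = 2)
(-28*(-18))*B = -28*(-18)*2 = 504*2 = 1008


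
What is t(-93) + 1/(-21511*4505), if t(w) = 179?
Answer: 17346362844/96907055 ≈ 179.00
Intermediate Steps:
t(-93) + 1/(-21511*4505) = 179 + 1/(-21511*4505) = 179 - 1/21511*1/4505 = 179 - 1/96907055 = 17346362844/96907055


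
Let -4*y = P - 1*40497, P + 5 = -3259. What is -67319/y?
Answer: -269276/43761 ≈ -6.1533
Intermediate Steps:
P = -3264 (P = -5 - 3259 = -3264)
y = 43761/4 (y = -(-3264 - 1*40497)/4 = -(-3264 - 40497)/4 = -1/4*(-43761) = 43761/4 ≈ 10940.)
-67319/y = -67319/43761/4 = -67319*4/43761 = -269276/43761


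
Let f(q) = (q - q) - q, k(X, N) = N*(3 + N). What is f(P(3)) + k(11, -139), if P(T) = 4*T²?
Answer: 18868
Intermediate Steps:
f(q) = -q (f(q) = 0 - q = -q)
f(P(3)) + k(11, -139) = -4*3² - 139*(3 - 139) = -4*9 - 139*(-136) = -1*36 + 18904 = -36 + 18904 = 18868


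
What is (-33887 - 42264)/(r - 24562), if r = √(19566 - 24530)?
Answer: 935210431/301648404 + 76151*I*√1241/301648404 ≈ 3.1003 + 0.0088933*I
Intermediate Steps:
r = 2*I*√1241 (r = √(-4964) = 2*I*√1241 ≈ 70.456*I)
(-33887 - 42264)/(r - 24562) = (-33887 - 42264)/(2*I*√1241 - 24562) = -76151/(-24562 + 2*I*√1241)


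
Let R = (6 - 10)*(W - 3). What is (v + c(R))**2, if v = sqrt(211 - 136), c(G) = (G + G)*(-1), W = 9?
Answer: 2379 + 480*sqrt(3) ≈ 3210.4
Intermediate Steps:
R = -24 (R = (6 - 10)*(9 - 3) = -4*6 = -24)
c(G) = -2*G (c(G) = (2*G)*(-1) = -2*G)
v = 5*sqrt(3) (v = sqrt(75) = 5*sqrt(3) ≈ 8.6602)
(v + c(R))**2 = (5*sqrt(3) - 2*(-24))**2 = (5*sqrt(3) + 48)**2 = (48 + 5*sqrt(3))**2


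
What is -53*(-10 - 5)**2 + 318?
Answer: -11607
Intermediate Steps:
-53*(-10 - 5)**2 + 318 = -53*(-15)**2 + 318 = -53*225 + 318 = -11925 + 318 = -11607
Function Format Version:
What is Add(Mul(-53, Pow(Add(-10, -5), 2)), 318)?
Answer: -11607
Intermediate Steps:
Add(Mul(-53, Pow(Add(-10, -5), 2)), 318) = Add(Mul(-53, Pow(-15, 2)), 318) = Add(Mul(-53, 225), 318) = Add(-11925, 318) = -11607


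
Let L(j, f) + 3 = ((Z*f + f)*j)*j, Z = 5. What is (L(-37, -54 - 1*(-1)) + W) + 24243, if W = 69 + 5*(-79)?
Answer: -411428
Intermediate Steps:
L(j, f) = -3 + 6*f*j**2 (L(j, f) = -3 + ((5*f + f)*j)*j = -3 + ((6*f)*j)*j = -3 + (6*f*j)*j = -3 + 6*f*j**2)
W = -326 (W = 69 - 395 = -326)
(L(-37, -54 - 1*(-1)) + W) + 24243 = ((-3 + 6*(-54 - 1*(-1))*(-37)**2) - 326) + 24243 = ((-3 + 6*(-54 + 1)*1369) - 326) + 24243 = ((-3 + 6*(-53)*1369) - 326) + 24243 = ((-3 - 435342) - 326) + 24243 = (-435345 - 326) + 24243 = -435671 + 24243 = -411428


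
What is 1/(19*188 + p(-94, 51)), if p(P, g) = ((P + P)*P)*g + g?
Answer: 1/904895 ≈ 1.1051e-6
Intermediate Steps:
p(P, g) = g + 2*g*P² (p(P, g) = ((2*P)*P)*g + g = (2*P²)*g + g = 2*g*P² + g = g + 2*g*P²)
1/(19*188 + p(-94, 51)) = 1/(19*188 + 51*(1 + 2*(-94)²)) = 1/(3572 + 51*(1 + 2*8836)) = 1/(3572 + 51*(1 + 17672)) = 1/(3572 + 51*17673) = 1/(3572 + 901323) = 1/904895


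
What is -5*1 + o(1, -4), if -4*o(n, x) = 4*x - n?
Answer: -3/4 ≈ -0.75000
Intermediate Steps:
o(n, x) = -x + n/4 (o(n, x) = -(4*x - n)/4 = -(-n + 4*x)/4 = -x + n/4)
-5*1 + o(1, -4) = -5*1 + (-1*(-4) + (1/4)*1) = -5 + (4 + 1/4) = -5 + 17/4 = -3/4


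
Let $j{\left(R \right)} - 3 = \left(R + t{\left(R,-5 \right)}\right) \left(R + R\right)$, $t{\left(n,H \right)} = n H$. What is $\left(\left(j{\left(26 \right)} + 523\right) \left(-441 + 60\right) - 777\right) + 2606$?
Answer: $1861871$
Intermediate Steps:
$t{\left(n,H \right)} = H n$
$j{\left(R \right)} = 3 - 8 R^{2}$ ($j{\left(R \right)} = 3 + \left(R - 5 R\right) \left(R + R\right) = 3 + - 4 R 2 R = 3 - 8 R^{2}$)
$\left(\left(j{\left(26 \right)} + 523\right) \left(-441 + 60\right) - 777\right) + 2606 = \left(\left(\left(3 - 8 \cdot 26^{2}\right) + 523\right) \left(-441 + 60\right) - 777\right) + 2606 = \left(\left(\left(3 - 5408\right) + 523\right) \left(-381\right) - 777\right) + 2606 = \left(\left(-5405 + 523\right) \left(-381\right) - 777\right) + 2606 = \left(\left(-4882\right) \left(-381\right) - 777\right) + 2606 = \left(1860042 - 777\right) + 2606 = 1859265 + 2606 = 1861871$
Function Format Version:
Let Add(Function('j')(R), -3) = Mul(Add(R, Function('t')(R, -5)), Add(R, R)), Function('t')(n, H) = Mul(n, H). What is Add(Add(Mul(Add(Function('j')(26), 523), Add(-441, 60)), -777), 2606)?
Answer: 1861871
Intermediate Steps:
Function('t')(n, H) = Mul(H, n)
Function('j')(R) = Add(3, Mul(-8, Pow(R, 2))) (Function('j')(R) = Add(3, Mul(Add(R, Mul(-5, R)), Add(R, R))) = Add(3, Mul(Mul(-4, R), Mul(2, R))) = Add(3, Mul(-8, Pow(R, 2))))
Add(Add(Mul(Add(Function('j')(26), 523), Add(-441, 60)), -777), 2606) = Add(Add(Mul(Add(Add(3, Mul(-8, Pow(26, 2))), 523), Add(-441, 60)), -777), 2606) = Add(Add(Mul(Add(Add(3, Mul(-8, 676)), 523), -381), -777), 2606) = Add(Add(Mul(Add(Add(3, -5408), 523), -381), -777), 2606) = Add(Add(Mul(Add(-5405, 523), -381), -777), 2606) = Add(Add(Mul(-4882, -381), -777), 2606) = Add(Add(1860042, -777), 2606) = Add(1859265, 2606) = 1861871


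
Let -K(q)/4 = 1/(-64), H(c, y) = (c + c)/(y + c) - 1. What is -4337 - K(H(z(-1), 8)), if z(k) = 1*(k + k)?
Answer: -69393/16 ≈ -4337.1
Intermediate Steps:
z(k) = 2*k (z(k) = 1*(2*k) = 2*k)
H(c, y) = -1 + 2*c/(c + y) (H(c, y) = (2*c)/(c + y) - 1 = 2*c/(c + y) - 1 = -1 + 2*c/(c + y))
K(q) = 1/16 (K(q) = -4/(-64) = -4*(-1/64) = 1/16)
-4337 - K(H(z(-1), 8)) = -4337 - 1*1/16 = -4337 - 1/16 = -69393/16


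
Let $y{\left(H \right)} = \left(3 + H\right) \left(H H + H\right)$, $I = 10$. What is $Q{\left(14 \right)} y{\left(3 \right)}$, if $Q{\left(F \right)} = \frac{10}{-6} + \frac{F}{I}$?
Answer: $- \frac{96}{5} \approx -19.2$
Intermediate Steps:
$Q{\left(F \right)} = - \frac{5}{3} + \frac{F}{10}$ ($Q{\left(F \right)} = \frac{10}{-6} + \frac{F}{10} = 10 \left(- \frac{1}{6}\right) + F \frac{1}{10} = - \frac{5}{3} + \frac{F}{10}$)
$y{\left(H \right)} = \left(3 + H\right) \left(H + H^{2}\right)$ ($y{\left(H \right)} = \left(3 + H\right) \left(H^{2} + H\right) = \left(3 + H\right) \left(H + H^{2}\right)$)
$Q{\left(14 \right)} y{\left(3 \right)} = \left(- \frac{5}{3} + \frac{1}{10} \cdot 14\right) 3 \left(3 + 3^{2} + 4 \cdot 3\right) = \left(- \frac{5}{3} + \frac{7}{5}\right) 3 \left(3 + 9 + 12\right) = - \frac{4 \cdot 3 \cdot 24}{15} = \left(- \frac{4}{15}\right) 72 = - \frac{96}{5}$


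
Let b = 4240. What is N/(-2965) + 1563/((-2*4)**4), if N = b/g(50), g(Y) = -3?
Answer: 6253985/7286784 ≈ 0.85826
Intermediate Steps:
N = -4240/3 (N = 4240/(-3) = 4240*(-1/3) = -4240/3 ≈ -1413.3)
N/(-2965) + 1563/((-2*4)**4) = -4240/3/(-2965) + 1563/((-2*4)**4) = -4240/3*(-1/2965) + 1563/((-8)**4) = 848/1779 + 1563/4096 = 6253985/7286784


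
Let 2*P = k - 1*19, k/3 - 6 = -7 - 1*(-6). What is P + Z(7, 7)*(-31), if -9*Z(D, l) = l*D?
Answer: 1501/9 ≈ 166.78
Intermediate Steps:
k = 15 (k = 18 + 3*(-7 - 1*(-6)) = 18 + 3*(-7 + 6) = 18 + 3*(-1) = 18 - 3 = 15)
Z(D, l) = -D*l/9 (Z(D, l) = -l*D/9 = -D*l/9)
P = -2 (P = (15 - 1*19)/2 = (15 - 19)/2 = (½)*(-4) = -2)
P + Z(7, 7)*(-31) = -2 - ⅑*7*7*(-31) = -2 - 49/9*(-31) = -2 + 1519/9 = 1501/9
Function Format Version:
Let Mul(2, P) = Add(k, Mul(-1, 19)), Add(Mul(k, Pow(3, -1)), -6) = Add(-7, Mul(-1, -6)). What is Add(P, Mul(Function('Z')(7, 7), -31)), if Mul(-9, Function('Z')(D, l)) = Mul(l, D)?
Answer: Rational(1501, 9) ≈ 166.78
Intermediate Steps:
k = 15 (k = Add(18, Mul(3, Add(-7, Mul(-1, -6)))) = Add(18, Mul(3, Add(-7, 6))) = Add(18, Mul(3, -1)) = Add(18, -3) = 15)
Function('Z')(D, l) = Mul(Rational(-1, 9), D, l) (Function('Z')(D, l) = Mul(Rational(-1, 9), Mul(l, D)) = Mul(Rational(-1, 9), Mul(D, l)) = Mul(Rational(-1, 9), D, l))
P = -2 (P = Mul(Rational(1, 2), Add(15, Mul(-1, 19))) = Mul(Rational(1, 2), Add(15, -19)) = Mul(Rational(1, 2), -4) = -2)
Add(P, Mul(Function('Z')(7, 7), -31)) = Add(-2, Mul(Mul(Rational(-1, 9), 7, 7), -31)) = Add(-2, Mul(Rational(-49, 9), -31)) = Add(-2, Rational(1519, 9)) = Rational(1501, 9)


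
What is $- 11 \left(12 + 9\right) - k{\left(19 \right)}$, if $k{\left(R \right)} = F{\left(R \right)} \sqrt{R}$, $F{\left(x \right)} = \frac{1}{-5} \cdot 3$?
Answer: $-231 + \frac{3 \sqrt{19}}{5} \approx -228.38$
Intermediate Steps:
$F{\left(x \right)} = - \frac{3}{5}$ ($F{\left(x \right)} = \left(- \frac{1}{5}\right) 3 = - \frac{3}{5}$)
$k{\left(R \right)} = - \frac{3 \sqrt{R}}{5}$
$- 11 \left(12 + 9\right) - k{\left(19 \right)} = - 11 \left(12 + 9\right) - - \frac{3 \sqrt{19}}{5} = \left(-11\right) 21 + \frac{3 \sqrt{19}}{5} = -231 + \frac{3 \sqrt{19}}{5}$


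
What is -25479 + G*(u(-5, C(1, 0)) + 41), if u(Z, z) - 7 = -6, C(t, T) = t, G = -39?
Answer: -27117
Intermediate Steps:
u(Z, z) = 1 (u(Z, z) = 7 - 6 = 1)
-25479 + G*(u(-5, C(1, 0)) + 41) = -25479 - 39*(1 + 41) = -25479 - 39*42 = -25479 - 1638 = -27117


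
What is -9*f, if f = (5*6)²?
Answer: -8100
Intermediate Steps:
f = 900 (f = 30² = 900)
-9*f = -9*900 = -8100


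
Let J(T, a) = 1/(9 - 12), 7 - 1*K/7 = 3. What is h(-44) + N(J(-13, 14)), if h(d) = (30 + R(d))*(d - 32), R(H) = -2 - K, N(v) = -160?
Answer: -160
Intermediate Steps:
K = 28 (K = 49 - 7*3 = 49 - 21 = 28)
J(T, a) = -⅓ (J(T, a) = 1/(-3) = -⅓)
R(H) = -30 (R(H) = -2 - 1*28 = -2 - 28 = -30)
h(d) = 0 (h(d) = (30 - 30)*(d - 32) = 0*(-32 + d) = 0)
h(-44) + N(J(-13, 14)) = 0 - 160 = -160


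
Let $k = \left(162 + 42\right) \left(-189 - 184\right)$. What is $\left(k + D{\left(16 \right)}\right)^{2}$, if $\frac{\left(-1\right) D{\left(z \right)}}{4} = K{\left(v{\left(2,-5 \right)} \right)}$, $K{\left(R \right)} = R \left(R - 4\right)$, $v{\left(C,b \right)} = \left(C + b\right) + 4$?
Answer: $5788166400$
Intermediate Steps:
$v{\left(C,b \right)} = 4 + C + b$
$K{\left(R \right)} = R \left(-4 + R\right)$
$D{\left(z \right)} = 12$ ($D{\left(z \right)} = - 4 \left(4 + 2 - 5\right) \left(-4 + \left(4 + 2 - 5\right)\right) = - 4 \cdot 1 \left(-4 + 1\right) = - 4 \cdot 1 \left(-3\right) = \left(-4\right) \left(-3\right) = 12$)
$k = -76092$ ($k = 204 \left(-373\right) = -76092$)
$\left(k + D{\left(16 \right)}\right)^{2} = \left(-76092 + 12\right)^{2} = \left(-76080\right)^{2} = 5788166400$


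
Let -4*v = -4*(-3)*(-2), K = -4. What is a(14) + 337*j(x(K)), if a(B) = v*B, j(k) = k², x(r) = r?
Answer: 5476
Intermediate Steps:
v = 6 (v = -(-4*(-3))*(-2)/4 = -3*(-2) = -¼*(-24) = 6)
a(B) = 6*B
a(14) + 337*j(x(K)) = 6*14 + 337*(-4)² = 84 + 337*16 = 84 + 5392 = 5476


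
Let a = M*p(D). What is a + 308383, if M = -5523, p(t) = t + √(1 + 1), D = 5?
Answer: 280768 - 5523*√2 ≈ 2.7296e+5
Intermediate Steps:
p(t) = t + √2
a = -27615 - 5523*√2 (a = -5523*(5 + √2) = -27615 - 5523*√2 ≈ -35426.)
a + 308383 = (-27615 - 5523*√2) + 308383 = 280768 - 5523*√2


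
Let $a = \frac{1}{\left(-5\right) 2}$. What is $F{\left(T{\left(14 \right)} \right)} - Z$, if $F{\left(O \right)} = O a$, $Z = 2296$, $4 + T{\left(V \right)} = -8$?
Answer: $- \frac{11474}{5} \approx -2294.8$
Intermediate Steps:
$T{\left(V \right)} = -12$ ($T{\left(V \right)} = -4 - 8 = -12$)
$a = - \frac{1}{10}$ ($a = \frac{1}{-10} = - \frac{1}{10} \approx -0.1$)
$F{\left(O \right)} = - \frac{O}{10}$ ($F{\left(O \right)} = O \left(- \frac{1}{10}\right) = - \frac{O}{10}$)
$F{\left(T{\left(14 \right)} \right)} - Z = \left(- \frac{1}{10}\right) \left(-12\right) - 2296 = \frac{6}{5} - 2296 = - \frac{11474}{5}$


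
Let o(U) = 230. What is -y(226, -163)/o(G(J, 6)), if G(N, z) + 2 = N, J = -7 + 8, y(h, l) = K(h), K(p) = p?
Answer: -113/115 ≈ -0.98261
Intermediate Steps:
y(h, l) = h
J = 1
G(N, z) = -2 + N
-y(226, -163)/o(G(J, 6)) = -226/230 = -1*113/115 = -113/115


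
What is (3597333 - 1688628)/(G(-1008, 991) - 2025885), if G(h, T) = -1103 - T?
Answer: -636235/675993 ≈ -0.94119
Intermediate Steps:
(3597333 - 1688628)/(G(-1008, 991) - 2025885) = (3597333 - 1688628)/((-1103 - 1*991) - 2025885) = 1908705/((-1103 - 991) - 2025885) = 1908705/(-2094 - 2025885) = 1908705/(-2027979) = 1908705*(-1/2027979) = -636235/675993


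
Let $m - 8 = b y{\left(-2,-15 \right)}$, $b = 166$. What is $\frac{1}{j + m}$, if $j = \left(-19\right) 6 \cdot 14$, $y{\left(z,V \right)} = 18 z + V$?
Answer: $- \frac{1}{10054} \approx -9.9463 \cdot 10^{-5}$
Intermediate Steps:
$y{\left(z,V \right)} = V + 18 z$
$j = -1596$ ($j = \left(-114\right) 14 = -1596$)
$m = -8458$ ($m = 8 + 166 \left(-15 + 18 \left(-2\right)\right) = 8 + 166 \left(-15 - 36\right) = 8 + 166 \left(-51\right) = 8 - 8466 = -8458$)
$\frac{1}{j + m} = \frac{1}{-1596 - 8458} = \frac{1}{-10054} = - \frac{1}{10054}$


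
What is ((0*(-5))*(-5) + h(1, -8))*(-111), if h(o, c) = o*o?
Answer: -111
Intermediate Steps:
h(o, c) = o²
((0*(-5))*(-5) + h(1, -8))*(-111) = ((0*(-5))*(-5) + 1²)*(-111) = (0*(-5) + 1)*(-111) = (0 + 1)*(-111) = 1*(-111) = -111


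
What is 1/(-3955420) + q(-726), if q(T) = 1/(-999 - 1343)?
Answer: -1978881/4631796820 ≈ -0.00042724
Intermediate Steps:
q(T) = -1/2342 (q(T) = 1/(-2342) = -1/2342)
1/(-3955420) + q(-726) = 1/(-3955420) - 1/2342 = -1/3955420 - 1/2342 = -1978881/4631796820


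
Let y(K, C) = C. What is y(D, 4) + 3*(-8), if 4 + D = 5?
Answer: -20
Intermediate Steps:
D = 1 (D = -4 + 5 = 1)
y(D, 4) + 3*(-8) = 4 + 3*(-8) = 4 - 24 = -20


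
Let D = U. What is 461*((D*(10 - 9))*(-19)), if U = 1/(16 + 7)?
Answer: -8759/23 ≈ -380.83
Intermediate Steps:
U = 1/23 ≈ 0.043478
D = 1/23 ≈ 0.043478
461*((D*(10 - 9))*(-19)) = 461*(((10 - 9)/23)*(-19)) = 461*(((1/23)*1)*(-19)) = 461*((1/23)*(-19)) = 461*(-19/23) = -8759/23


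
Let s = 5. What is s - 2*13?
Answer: -21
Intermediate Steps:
s - 2*13 = 5 - 2*13 = 5 - 26 = -21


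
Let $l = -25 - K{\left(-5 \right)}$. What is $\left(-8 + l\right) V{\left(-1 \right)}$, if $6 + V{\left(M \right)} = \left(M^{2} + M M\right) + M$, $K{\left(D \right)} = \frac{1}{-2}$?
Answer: $\frac{325}{2} \approx 162.5$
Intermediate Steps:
$K{\left(D \right)} = - \frac{1}{2}$
$V{\left(M \right)} = -6 + M + 2 M^{2}$ ($V{\left(M \right)} = -6 + \left(\left(M^{2} + M M\right) + M\right) = -6 + \left(\left(M^{2} + M^{2}\right) + M\right) = -6 + \left(2 M^{2} + M\right) = -6 + \left(M + 2 M^{2}\right) = -6 + M + 2 M^{2}$)
$l = - \frac{49}{2}$ ($l = -25 - - \frac{1}{2} = -25 + \frac{1}{2} = - \frac{49}{2} \approx -24.5$)
$\left(-8 + l\right) V{\left(-1 \right)} = \left(-8 - \frac{49}{2}\right) \left(-6 - 1 + 2 \left(-1\right)^{2}\right) = - \frac{65 \left(-6 - 1 + 2 \cdot 1\right)}{2} = - \frac{65 \left(-6 - 1 + 2\right)}{2} = \left(- \frac{65}{2}\right) \left(-5\right) = \frac{325}{2}$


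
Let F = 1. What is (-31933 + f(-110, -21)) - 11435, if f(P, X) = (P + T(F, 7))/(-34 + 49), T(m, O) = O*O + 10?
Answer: -216857/5 ≈ -43371.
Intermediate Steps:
T(m, O) = 10 + O**2 (T(m, O) = O**2 + 10 = 10 + O**2)
f(P, X) = 59/15 + P/15 (f(P, X) = (P + (10 + 7**2))/(-34 + 49) = (P + (10 + 49))/15 = (P + 59)*(1/15) = (59 + P)*(1/15) = 59/15 + P/15)
(-31933 + f(-110, -21)) - 11435 = (-31933 + (59/15 + (1/15)*(-110))) - 11435 = (-31933 + (59/15 - 22/3)) - 11435 = (-31933 - 17/5) - 11435 = -159682/5 - 11435 = -216857/5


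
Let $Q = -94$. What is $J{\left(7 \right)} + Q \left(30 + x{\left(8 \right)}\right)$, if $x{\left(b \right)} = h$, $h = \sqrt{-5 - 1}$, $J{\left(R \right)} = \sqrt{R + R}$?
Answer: $-2820 + \sqrt{14} - 94 i \sqrt{6} \approx -2816.3 - 230.25 i$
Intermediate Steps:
$J{\left(R \right)} = \sqrt{2} \sqrt{R}$ ($J{\left(R \right)} = \sqrt{2 R} = \sqrt{2} \sqrt{R}$)
$h = i \sqrt{6}$ ($h = \sqrt{-5 + \left(-1 + 0\right)} = \sqrt{-5 - 1} = \sqrt{-6} = i \sqrt{6} \approx 2.4495 i$)
$x{\left(b \right)} = i \sqrt{6}$
$J{\left(7 \right)} + Q \left(30 + x{\left(8 \right)}\right) = \sqrt{2} \sqrt{7} - 94 \left(30 + i \sqrt{6}\right) = \sqrt{14} - \left(2820 + 94 i \sqrt{6}\right) = -2820 + \sqrt{14} - 94 i \sqrt{6}$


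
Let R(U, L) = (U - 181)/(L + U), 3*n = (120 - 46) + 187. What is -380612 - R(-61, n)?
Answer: -4947835/13 ≈ -3.8060e+5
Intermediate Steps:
n = 87 (n = ((120 - 46) + 187)/3 = (74 + 187)/3 = (⅓)*261 = 87)
R(U, L) = (-181 + U)/(L + U)
-380612 - R(-61, n) = -380612 - (-181 - 61)/(87 - 61) = -380612 - (-242)/26 = -380612 - 1*(-121/13) = -380612 + 121/13 = -4947835/13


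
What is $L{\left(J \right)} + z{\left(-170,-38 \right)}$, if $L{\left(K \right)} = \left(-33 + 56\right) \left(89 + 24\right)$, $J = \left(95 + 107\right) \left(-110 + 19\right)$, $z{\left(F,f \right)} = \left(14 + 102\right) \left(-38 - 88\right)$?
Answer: $-12017$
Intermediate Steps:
$z{\left(F,f \right)} = -14616$ ($z{\left(F,f \right)} = 116 \left(-126\right) = -14616$)
$J = -18382$ ($J = 202 \left(-91\right) = -18382$)
$L{\left(K \right)} = 2599$ ($L{\left(K \right)} = 23 \cdot 113 = 2599$)
$L{\left(J \right)} + z{\left(-170,-38 \right)} = 2599 - 14616 = -12017$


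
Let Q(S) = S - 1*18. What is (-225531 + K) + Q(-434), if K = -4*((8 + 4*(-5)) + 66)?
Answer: -226199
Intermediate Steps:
Q(S) = -18 + S (Q(S) = S - 18 = -18 + S)
K = -216 (K = -4*((8 - 20) + 66) = -4*(-12 + 66) = -4*54 = -216)
(-225531 + K) + Q(-434) = (-225531 - 216) + (-18 - 434) = -225747 - 452 = -226199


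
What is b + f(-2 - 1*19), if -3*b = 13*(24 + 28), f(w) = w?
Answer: -739/3 ≈ -246.33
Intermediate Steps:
b = -676/3 (b = -13*(24 + 28)/3 = -13*52/3 = -⅓*676 = -676/3 ≈ -225.33)
b + f(-2 - 1*19) = -676/3 + (-2 - 1*19) = -676/3 + (-2 - 19) = -676/3 - 21 = -739/3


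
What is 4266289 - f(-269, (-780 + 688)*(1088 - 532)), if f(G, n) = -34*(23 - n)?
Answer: 6006239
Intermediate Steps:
f(G, n) = -782 + 34*n
4266289 - f(-269, (-780 + 688)*(1088 - 532)) = 4266289 - (-782 + 34*((-780 + 688)*(1088 - 532))) = 4266289 - (-782 + 34*(-92*556)) = 4266289 - (-782 + 34*(-51152)) = 4266289 - (-782 - 1739168) = 4266289 - 1*(-1739950) = 4266289 + 1739950 = 6006239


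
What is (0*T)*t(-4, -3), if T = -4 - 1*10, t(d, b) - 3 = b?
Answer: 0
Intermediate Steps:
t(d, b) = 3 + b
T = -14 (T = -4 - 10 = -14)
(0*T)*t(-4, -3) = (0*(-14))*(3 - 3) = 0*0 = 0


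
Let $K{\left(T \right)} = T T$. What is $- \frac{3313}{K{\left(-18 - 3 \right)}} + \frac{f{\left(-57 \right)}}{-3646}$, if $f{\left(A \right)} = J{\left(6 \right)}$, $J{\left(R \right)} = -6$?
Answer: $- \frac{6038276}{803943} \approx -7.5108$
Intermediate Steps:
$f{\left(A \right)} = -6$
$K{\left(T \right)} = T^{2}$
$- \frac{3313}{K{\left(-18 - 3 \right)}} + \frac{f{\left(-57 \right)}}{-3646} = - \frac{3313}{\left(-18 - 3\right)^{2}} - \frac{6}{-3646} = - \frac{3313}{\left(-21\right)^{2}} - - \frac{3}{1823} = - \frac{3313}{441} + \frac{3}{1823} = - \frac{6038276}{803943}$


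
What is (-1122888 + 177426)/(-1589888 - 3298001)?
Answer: 945462/4887889 ≈ 0.19343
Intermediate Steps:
(-1122888 + 177426)/(-1589888 - 3298001) = -945462/(-4887889) = -945462*(-1/4887889) = 945462/4887889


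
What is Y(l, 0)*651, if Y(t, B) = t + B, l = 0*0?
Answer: 0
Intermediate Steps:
l = 0
Y(t, B) = B + t
Y(l, 0)*651 = (0 + 0)*651 = 0*651 = 0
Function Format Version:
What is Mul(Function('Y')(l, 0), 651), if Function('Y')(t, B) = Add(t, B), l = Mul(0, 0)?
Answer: 0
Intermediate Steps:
l = 0
Function('Y')(t, B) = Add(B, t)
Mul(Function('Y')(l, 0), 651) = Mul(Add(0, 0), 651) = Mul(0, 651) = 0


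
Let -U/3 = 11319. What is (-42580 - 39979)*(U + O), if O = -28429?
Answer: 5150525774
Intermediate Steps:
U = -33957 (U = -3*11319 = -33957)
(-42580 - 39979)*(U + O) = (-42580 - 39979)*(-33957 - 28429) = -82559*(-62386) = 5150525774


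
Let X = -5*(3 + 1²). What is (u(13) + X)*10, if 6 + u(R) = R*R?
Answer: 1430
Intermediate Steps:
u(R) = -6 + R² (u(R) = -6 + R*R = -6 + R²)
X = -20 (X = -5*(3 + 1) = -5*4 = -20)
(u(13) + X)*10 = ((-6 + 13²) - 20)*10 = ((-6 + 169) - 20)*10 = (163 - 20)*10 = 143*10 = 1430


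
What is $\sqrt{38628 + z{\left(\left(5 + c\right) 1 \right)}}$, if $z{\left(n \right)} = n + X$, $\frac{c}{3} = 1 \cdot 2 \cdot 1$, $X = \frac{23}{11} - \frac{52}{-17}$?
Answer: $\frac{2 \sqrt{337836818}}{187} \approx 196.58$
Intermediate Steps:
$X = \frac{963}{187}$ ($X = 23 \cdot \frac{1}{11} - - \frac{52}{17} = \frac{23}{11} + \frac{52}{17} = \frac{963}{187} \approx 5.1497$)
$c = 6$ ($c = 3 \cdot 1 \cdot 2 \cdot 1 = 3 \cdot 2 \cdot 1 = 3 \cdot 2 = 6$)
$z{\left(n \right)} = \frac{963}{187} + n$ ($z{\left(n \right)} = n + \frac{963}{187} = \frac{963}{187} + n$)
$\sqrt{38628 + z{\left(\left(5 + c\right) 1 \right)}} = \sqrt{38628 + \left(\frac{963}{187} + \left(5 + 6\right) 1\right)} = \sqrt{38628 + \left(\frac{963}{187} + 11 \cdot 1\right)} = \sqrt{38628 + \left(\frac{963}{187} + 11\right)} = \sqrt{38628 + \frac{3020}{187}} = \sqrt{\frac{7226456}{187}} = \frac{2 \sqrt{337836818}}{187}$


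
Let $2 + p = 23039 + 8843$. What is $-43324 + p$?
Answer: $-11444$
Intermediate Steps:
$p = 31880$ ($p = -2 + \left(23039 + 8843\right) = -2 + 31882 = 31880$)
$-43324 + p = -43324 + 31880 = -11444$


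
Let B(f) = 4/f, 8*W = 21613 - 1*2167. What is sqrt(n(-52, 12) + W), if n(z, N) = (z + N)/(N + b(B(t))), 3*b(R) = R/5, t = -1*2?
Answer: sqrt(76909083)/178 ≈ 49.268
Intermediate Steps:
t = -2
W = 9723/4 (W = (21613 - 1*2167)/8 = (21613 - 2167)/8 = (1/8)*19446 = 9723/4 ≈ 2430.8)
b(R) = R/15 (b(R) = (R/5)/3 = R/15)
n(z, N) = (N + z)/(-2/15 + N) (n(z, N) = (z + N)/(N + (4/(-2))/15) = (N + z)/(N + (4*(-1/2))/15) = (N + z)/(N + (1/15)*(-2)) = (N + z)/(N - 2/15) = (N + z)/(-2/15 + N))
sqrt(n(-52, 12) + W) = sqrt(15*(12 - 52)/(-2 + 15*12) + 9723/4) = sqrt(15*(-40)/(-2 + 180) + 9723/4) = sqrt(15*(-40)/178 + 9723/4) = sqrt(15*(1/178)*(-40) + 9723/4) = sqrt(-300/89 + 9723/4) = sqrt(864147/356) = sqrt(76909083)/178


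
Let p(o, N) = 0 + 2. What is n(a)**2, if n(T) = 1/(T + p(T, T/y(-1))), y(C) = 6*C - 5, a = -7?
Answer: 1/25 ≈ 0.040000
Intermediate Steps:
y(C) = -5 + 6*C
p(o, N) = 2
n(T) = 1/(2 + T) (n(T) = 1/(T + 2) = 1/(2 + T))
n(a)**2 = (1/(2 - 7))**2 = (1/(-5))**2 = (-1/5)**2 = 1/25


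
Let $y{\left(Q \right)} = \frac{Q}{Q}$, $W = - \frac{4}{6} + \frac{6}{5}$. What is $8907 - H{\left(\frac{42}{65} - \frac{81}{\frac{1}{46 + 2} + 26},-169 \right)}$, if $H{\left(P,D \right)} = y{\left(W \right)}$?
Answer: $8906$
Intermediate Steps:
$W = \frac{8}{15}$ ($W = \left(-4\right) \frac{1}{6} + 6 \cdot \frac{1}{5} = - \frac{2}{3} + \frac{6}{5} = \frac{8}{15} \approx 0.53333$)
$y{\left(Q \right)} = 1$
$H{\left(P,D \right)} = 1$
$8907 - H{\left(\frac{42}{65} - \frac{81}{\frac{1}{46 + 2} + 26},-169 \right)} = 8907 - 1 = 8906$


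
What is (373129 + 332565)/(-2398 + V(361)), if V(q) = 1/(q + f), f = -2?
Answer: -253344146/860881 ≈ -294.28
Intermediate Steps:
V(q) = 1/(-2 + q) (V(q) = 1/(q - 2) = 1/(-2 + q))
(373129 + 332565)/(-2398 + V(361)) = (373129 + 332565)/(-2398 + 1/(-2 + 361)) = 705694/(-2398 + 1/359) = 705694/(-860881/359) = 705694*(-359/860881) = -253344146/860881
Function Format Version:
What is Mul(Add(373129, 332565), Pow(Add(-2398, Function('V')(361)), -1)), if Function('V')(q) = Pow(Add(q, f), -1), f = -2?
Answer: Rational(-253344146, 860881) ≈ -294.28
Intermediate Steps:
Function('V')(q) = Pow(Add(-2, q), -1) (Function('V')(q) = Pow(Add(q, -2), -1) = Pow(Add(-2, q), -1))
Mul(Add(373129, 332565), Pow(Add(-2398, Function('V')(361)), -1)) = Mul(Add(373129, 332565), Pow(Add(-2398, Pow(Add(-2, 361), -1)), -1)) = Mul(705694, Pow(Add(-2398, Pow(359, -1)), -1)) = Mul(705694, Pow(Add(-2398, Rational(1, 359)), -1)) = Mul(705694, Pow(Rational(-860881, 359), -1)) = Mul(705694, Rational(-359, 860881)) = Rational(-253344146, 860881)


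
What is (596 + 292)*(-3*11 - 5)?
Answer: -33744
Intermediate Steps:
(596 + 292)*(-3*11 - 5) = 888*(-33 - 5) = 888*(-38) = -33744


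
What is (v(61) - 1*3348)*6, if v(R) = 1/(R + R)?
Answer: -1225365/61 ≈ -20088.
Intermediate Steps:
v(R) = 1/(2*R)
(v(61) - 1*3348)*6 = ((½)/61 - 1*3348)*6 = ((½)*(1/61) - 3348)*6 = (1/122 - 3348)*6 = -408455/122*6 = -1225365/61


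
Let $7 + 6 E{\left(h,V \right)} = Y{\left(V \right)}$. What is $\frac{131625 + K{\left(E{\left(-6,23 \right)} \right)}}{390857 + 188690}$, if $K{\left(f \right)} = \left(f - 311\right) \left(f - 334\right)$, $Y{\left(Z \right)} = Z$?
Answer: $\frac{2104075}{5215923} \approx 0.40339$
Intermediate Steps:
$E{\left(h,V \right)} = - \frac{7}{6} + \frac{V}{6}$
$K{\left(f \right)} = \left(-334 + f\right) \left(-311 + f\right)$ ($K{\left(f \right)} = \left(-311 + f\right) \left(-334 + f\right) = \left(-334 + f\right) \left(-311 + f\right)$)
$\frac{131625 + K{\left(E{\left(-6,23 \right)} \right)}}{390857 + 188690} = \frac{131625 + \left(103874 + \left(- \frac{7}{6} + \frac{1}{6} \cdot 23\right)^{2} - 645 \left(- \frac{7}{6} + \frac{1}{6} \cdot 23\right)\right)}{390857 + 188690} = \frac{131625 + \left(103874 + \left(- \frac{7}{6} + \frac{23}{6}\right)^{2} - 645 \left(- \frac{7}{6} + \frac{23}{6}\right)\right)}{579547} = \left(131625 + \left(103874 + \left(\frac{8}{3}\right)^{2} - 1720\right)\right) \frac{1}{579547} = \left(131625 + \left(103874 + \frac{64}{9} - 1720\right)\right) \frac{1}{579547} = \left(131625 + \frac{919450}{9}\right) \frac{1}{579547} = \frac{2104075}{9} \cdot \frac{1}{579547} = \frac{2104075}{5215923}$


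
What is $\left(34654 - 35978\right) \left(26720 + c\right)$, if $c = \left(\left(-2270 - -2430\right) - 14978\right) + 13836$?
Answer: $-34077112$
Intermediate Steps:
$c = -982$ ($c = \left(\left(-2270 + 2430\right) - 14978\right) + 13836 = \left(160 - 14978\right) + 13836 = -14818 + 13836 = -982$)
$\left(34654 - 35978\right) \left(26720 + c\right) = \left(34654 - 35978\right) \left(26720 - 982\right) = \left(-1324\right) 25738 = -34077112$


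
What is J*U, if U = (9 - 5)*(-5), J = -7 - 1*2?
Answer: 180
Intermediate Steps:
J = -9 (J = -7 - 2 = -9)
U = -20 (U = 4*(-5) = -20)
J*U = -9*(-20) = 180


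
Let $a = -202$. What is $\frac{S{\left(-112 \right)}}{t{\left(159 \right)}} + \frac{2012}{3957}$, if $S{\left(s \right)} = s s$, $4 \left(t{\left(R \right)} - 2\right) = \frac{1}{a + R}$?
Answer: $\frac{174248708}{27699} \approx 6290.8$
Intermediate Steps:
$t{\left(R \right)} = 2 + \frac{1}{4 \left(-202 + R\right)}$
$S{\left(s \right)} = s^{2}$
$\frac{S{\left(-112 \right)}}{t{\left(159 \right)}} + \frac{2012}{3957} = \frac{\left(-112\right)^{2}}{\frac{1}{4} \frac{1}{-202 + 159} \left(-1615 + 8 \cdot 159\right)} + \frac{2012}{3957} = \frac{12544}{\frac{1}{4} \frac{1}{-43} \left(-1615 + 1272\right)} + 2012 \cdot \frac{1}{3957} = \frac{12544}{\frac{1}{4} \left(- \frac{1}{43}\right) \left(-343\right)} + \frac{2012}{3957} = \frac{12544}{\frac{343}{172}} + \frac{2012}{3957} = 12544 \cdot \frac{172}{343} + \frac{2012}{3957} = \frac{44032}{7} + \frac{2012}{3957} = \frac{174248708}{27699}$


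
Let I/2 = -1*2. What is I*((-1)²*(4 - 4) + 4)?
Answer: -16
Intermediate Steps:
I = -4 (I = 2*(-1*2) = 2*(-2) = -4)
I*((-1)²*(4 - 4) + 4) = -4*((-1)²*(4 - 4) + 4) = -4*(1*0 + 4) = -4*(0 + 4) = -4*4 = -16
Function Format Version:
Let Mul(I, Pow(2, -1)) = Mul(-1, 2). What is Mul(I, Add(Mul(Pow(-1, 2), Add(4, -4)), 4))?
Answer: -16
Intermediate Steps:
I = -4 (I = Mul(2, Mul(-1, 2)) = Mul(2, -2) = -4)
Mul(I, Add(Mul(Pow(-1, 2), Add(4, -4)), 4)) = Mul(-4, Add(Mul(Pow(-1, 2), Add(4, -4)), 4)) = Mul(-4, Add(Mul(1, 0), 4)) = Mul(-4, Add(0, 4)) = Mul(-4, 4) = -16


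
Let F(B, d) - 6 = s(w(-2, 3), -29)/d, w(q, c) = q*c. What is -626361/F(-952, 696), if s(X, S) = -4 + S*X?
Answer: -217973628/2173 ≈ -1.0031e+5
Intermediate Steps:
w(q, c) = c*q
F(B, d) = 6 + 170/d (F(B, d) = 6 + (-4 - 87*(-2))/d = 6 + (-4 - 29*(-6))/d = 6 + (-4 + 174)/d = 6 + 170/d)
-626361/F(-952, 696) = -626361/(6 + 170/696) = -626361/(6 + 170*(1/696)) = -626361/(6 + 85/348) = -626361/2173/348 = -626361*348/2173 = -217973628/2173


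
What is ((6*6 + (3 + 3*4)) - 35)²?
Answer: 256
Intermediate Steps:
((6*6 + (3 + 3*4)) - 35)² = ((36 + (3 + 12)) - 35)² = ((36 + 15) - 35)² = (51 - 35)² = 16² = 256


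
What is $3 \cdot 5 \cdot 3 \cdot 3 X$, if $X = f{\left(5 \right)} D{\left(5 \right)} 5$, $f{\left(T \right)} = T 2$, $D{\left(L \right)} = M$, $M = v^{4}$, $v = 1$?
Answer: $6750$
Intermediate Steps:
$M = 1$ ($M = 1^{4} = 1$)
$D{\left(L \right)} = 1$
$f{\left(T \right)} = 2 T$
$X = 50$ ($X = 2 \cdot 5 \cdot 1 \cdot 5 = 10 \cdot 1 \cdot 5 = 10 \cdot 5 = 50$)
$3 \cdot 5 \cdot 3 \cdot 3 X = 3 \cdot 5 \cdot 3 \cdot 3 \cdot 50 = 3 \cdot 15 \cdot 3 \cdot 50 = 3 \cdot 45 \cdot 50 = 135 \cdot 50 = 6750$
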